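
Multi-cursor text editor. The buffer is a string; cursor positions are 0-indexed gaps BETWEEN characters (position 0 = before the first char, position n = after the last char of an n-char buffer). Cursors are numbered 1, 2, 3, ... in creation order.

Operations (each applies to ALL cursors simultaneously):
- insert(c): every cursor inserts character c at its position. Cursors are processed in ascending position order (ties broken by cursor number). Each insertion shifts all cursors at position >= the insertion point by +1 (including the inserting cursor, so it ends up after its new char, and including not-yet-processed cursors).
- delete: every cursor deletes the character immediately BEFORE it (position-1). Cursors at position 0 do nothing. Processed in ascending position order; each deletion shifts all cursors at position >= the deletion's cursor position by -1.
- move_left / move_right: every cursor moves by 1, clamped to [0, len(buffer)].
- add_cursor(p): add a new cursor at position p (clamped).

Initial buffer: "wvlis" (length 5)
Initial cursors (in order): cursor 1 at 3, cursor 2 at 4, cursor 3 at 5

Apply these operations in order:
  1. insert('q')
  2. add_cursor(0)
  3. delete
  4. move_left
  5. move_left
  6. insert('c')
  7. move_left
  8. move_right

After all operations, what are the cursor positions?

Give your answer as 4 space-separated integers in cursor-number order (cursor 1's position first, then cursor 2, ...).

Answer: 3 5 7 1

Derivation:
After op 1 (insert('q')): buffer="wvlqiqsq" (len 8), cursors c1@4 c2@6 c3@8, authorship ...1.2.3
After op 2 (add_cursor(0)): buffer="wvlqiqsq" (len 8), cursors c4@0 c1@4 c2@6 c3@8, authorship ...1.2.3
After op 3 (delete): buffer="wvlis" (len 5), cursors c4@0 c1@3 c2@4 c3@5, authorship .....
After op 4 (move_left): buffer="wvlis" (len 5), cursors c4@0 c1@2 c2@3 c3@4, authorship .....
After op 5 (move_left): buffer="wvlis" (len 5), cursors c4@0 c1@1 c2@2 c3@3, authorship .....
After op 6 (insert('c')): buffer="cwcvclcis" (len 9), cursors c4@1 c1@3 c2@5 c3@7, authorship 4.1.2.3..
After op 7 (move_left): buffer="cwcvclcis" (len 9), cursors c4@0 c1@2 c2@4 c3@6, authorship 4.1.2.3..
After op 8 (move_right): buffer="cwcvclcis" (len 9), cursors c4@1 c1@3 c2@5 c3@7, authorship 4.1.2.3..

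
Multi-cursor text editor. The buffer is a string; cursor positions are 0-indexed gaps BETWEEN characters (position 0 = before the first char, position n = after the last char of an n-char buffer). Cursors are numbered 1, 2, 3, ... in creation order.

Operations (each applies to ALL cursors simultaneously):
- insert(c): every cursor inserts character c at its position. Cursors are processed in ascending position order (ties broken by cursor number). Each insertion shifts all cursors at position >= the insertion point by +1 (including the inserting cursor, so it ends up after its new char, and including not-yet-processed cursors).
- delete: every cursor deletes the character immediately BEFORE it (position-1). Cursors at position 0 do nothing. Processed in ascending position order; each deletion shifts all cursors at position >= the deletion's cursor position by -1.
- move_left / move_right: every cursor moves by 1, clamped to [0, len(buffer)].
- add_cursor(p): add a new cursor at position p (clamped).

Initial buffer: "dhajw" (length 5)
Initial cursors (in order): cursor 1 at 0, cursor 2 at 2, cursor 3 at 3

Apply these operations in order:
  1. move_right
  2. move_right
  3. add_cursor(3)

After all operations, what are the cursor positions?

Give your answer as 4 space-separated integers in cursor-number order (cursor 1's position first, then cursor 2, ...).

Answer: 2 4 5 3

Derivation:
After op 1 (move_right): buffer="dhajw" (len 5), cursors c1@1 c2@3 c3@4, authorship .....
After op 2 (move_right): buffer="dhajw" (len 5), cursors c1@2 c2@4 c3@5, authorship .....
After op 3 (add_cursor(3)): buffer="dhajw" (len 5), cursors c1@2 c4@3 c2@4 c3@5, authorship .....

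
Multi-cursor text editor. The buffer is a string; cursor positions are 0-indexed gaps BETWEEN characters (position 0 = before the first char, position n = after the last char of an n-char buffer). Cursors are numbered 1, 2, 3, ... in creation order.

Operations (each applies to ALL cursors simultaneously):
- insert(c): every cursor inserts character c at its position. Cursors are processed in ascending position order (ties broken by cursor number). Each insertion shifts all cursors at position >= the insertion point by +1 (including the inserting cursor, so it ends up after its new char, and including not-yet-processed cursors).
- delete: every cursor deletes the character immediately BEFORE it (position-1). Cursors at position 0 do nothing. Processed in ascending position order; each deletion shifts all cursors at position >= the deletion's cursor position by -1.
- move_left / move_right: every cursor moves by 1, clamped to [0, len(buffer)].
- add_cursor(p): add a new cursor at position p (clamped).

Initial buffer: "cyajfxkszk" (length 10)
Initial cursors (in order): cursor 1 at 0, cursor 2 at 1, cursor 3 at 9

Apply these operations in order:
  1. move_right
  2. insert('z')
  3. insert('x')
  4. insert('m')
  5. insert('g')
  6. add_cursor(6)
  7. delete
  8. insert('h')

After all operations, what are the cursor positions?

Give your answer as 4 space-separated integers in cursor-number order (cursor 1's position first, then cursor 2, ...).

Answer: 6 10 22 6

Derivation:
After op 1 (move_right): buffer="cyajfxkszk" (len 10), cursors c1@1 c2@2 c3@10, authorship ..........
After op 2 (insert('z')): buffer="czyzajfxkszkz" (len 13), cursors c1@2 c2@4 c3@13, authorship .1.2........3
After op 3 (insert('x')): buffer="czxyzxajfxkszkzx" (len 16), cursors c1@3 c2@6 c3@16, authorship .11.22........33
After op 4 (insert('m')): buffer="czxmyzxmajfxkszkzxm" (len 19), cursors c1@4 c2@8 c3@19, authorship .111.222........333
After op 5 (insert('g')): buffer="czxmgyzxmgajfxkszkzxmg" (len 22), cursors c1@5 c2@10 c3@22, authorship .1111.2222........3333
After op 6 (add_cursor(6)): buffer="czxmgyzxmgajfxkszkzxmg" (len 22), cursors c1@5 c4@6 c2@10 c3@22, authorship .1111.2222........3333
After op 7 (delete): buffer="czxmzxmajfxkszkzxm" (len 18), cursors c1@4 c4@4 c2@7 c3@18, authorship .111222........333
After op 8 (insert('h')): buffer="czxmhhzxmhajfxkszkzxmh" (len 22), cursors c1@6 c4@6 c2@10 c3@22, authorship .111142222........3333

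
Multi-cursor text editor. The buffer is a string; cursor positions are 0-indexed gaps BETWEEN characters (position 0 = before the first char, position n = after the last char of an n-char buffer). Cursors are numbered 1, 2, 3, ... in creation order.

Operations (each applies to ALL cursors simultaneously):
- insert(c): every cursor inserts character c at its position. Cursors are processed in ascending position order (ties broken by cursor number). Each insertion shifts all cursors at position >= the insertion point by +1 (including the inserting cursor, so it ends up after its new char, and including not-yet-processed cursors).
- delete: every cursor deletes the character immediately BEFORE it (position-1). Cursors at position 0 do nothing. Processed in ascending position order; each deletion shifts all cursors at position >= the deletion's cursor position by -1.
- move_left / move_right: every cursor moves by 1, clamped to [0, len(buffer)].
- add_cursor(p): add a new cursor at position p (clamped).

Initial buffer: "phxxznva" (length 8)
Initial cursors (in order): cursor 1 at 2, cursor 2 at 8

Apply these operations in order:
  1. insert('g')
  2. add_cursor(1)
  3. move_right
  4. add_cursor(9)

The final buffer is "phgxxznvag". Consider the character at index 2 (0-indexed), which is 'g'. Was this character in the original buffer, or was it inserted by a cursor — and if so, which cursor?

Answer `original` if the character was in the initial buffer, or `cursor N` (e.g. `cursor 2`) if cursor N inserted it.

After op 1 (insert('g')): buffer="phgxxznvag" (len 10), cursors c1@3 c2@10, authorship ..1......2
After op 2 (add_cursor(1)): buffer="phgxxznvag" (len 10), cursors c3@1 c1@3 c2@10, authorship ..1......2
After op 3 (move_right): buffer="phgxxznvag" (len 10), cursors c3@2 c1@4 c2@10, authorship ..1......2
After op 4 (add_cursor(9)): buffer="phgxxznvag" (len 10), cursors c3@2 c1@4 c4@9 c2@10, authorship ..1......2
Authorship (.=original, N=cursor N): . . 1 . . . . . . 2
Index 2: author = 1

Answer: cursor 1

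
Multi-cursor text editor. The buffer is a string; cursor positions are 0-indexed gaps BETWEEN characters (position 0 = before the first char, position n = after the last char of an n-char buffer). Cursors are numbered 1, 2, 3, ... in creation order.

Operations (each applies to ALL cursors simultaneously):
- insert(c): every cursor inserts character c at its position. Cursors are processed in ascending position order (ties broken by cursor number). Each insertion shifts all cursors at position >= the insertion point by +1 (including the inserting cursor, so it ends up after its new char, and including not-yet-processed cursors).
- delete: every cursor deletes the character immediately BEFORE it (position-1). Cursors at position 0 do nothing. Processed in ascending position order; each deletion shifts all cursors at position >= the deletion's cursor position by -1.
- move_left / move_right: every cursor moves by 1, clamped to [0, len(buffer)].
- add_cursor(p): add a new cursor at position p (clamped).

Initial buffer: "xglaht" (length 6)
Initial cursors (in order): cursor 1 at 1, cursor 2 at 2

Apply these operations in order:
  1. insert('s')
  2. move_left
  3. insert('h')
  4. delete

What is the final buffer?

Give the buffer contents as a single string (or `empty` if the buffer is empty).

Answer: xsgslaht

Derivation:
After op 1 (insert('s')): buffer="xsgslaht" (len 8), cursors c1@2 c2@4, authorship .1.2....
After op 2 (move_left): buffer="xsgslaht" (len 8), cursors c1@1 c2@3, authorship .1.2....
After op 3 (insert('h')): buffer="xhsghslaht" (len 10), cursors c1@2 c2@5, authorship .11.22....
After op 4 (delete): buffer="xsgslaht" (len 8), cursors c1@1 c2@3, authorship .1.2....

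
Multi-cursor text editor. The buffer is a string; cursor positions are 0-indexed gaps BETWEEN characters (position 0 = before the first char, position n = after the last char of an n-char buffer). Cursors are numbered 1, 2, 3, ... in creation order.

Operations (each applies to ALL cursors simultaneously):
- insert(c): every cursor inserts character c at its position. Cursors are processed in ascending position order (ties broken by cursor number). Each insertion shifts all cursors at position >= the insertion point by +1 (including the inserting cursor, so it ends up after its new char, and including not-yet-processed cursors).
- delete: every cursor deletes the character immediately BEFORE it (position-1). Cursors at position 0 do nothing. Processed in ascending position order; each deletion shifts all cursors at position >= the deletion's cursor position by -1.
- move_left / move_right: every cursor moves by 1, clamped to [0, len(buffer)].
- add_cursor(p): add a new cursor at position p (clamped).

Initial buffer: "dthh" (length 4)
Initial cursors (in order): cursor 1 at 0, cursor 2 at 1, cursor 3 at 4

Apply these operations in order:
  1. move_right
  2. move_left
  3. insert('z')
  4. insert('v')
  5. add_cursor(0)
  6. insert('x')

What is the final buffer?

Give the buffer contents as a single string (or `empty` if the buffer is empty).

After op 1 (move_right): buffer="dthh" (len 4), cursors c1@1 c2@2 c3@4, authorship ....
After op 2 (move_left): buffer="dthh" (len 4), cursors c1@0 c2@1 c3@3, authorship ....
After op 3 (insert('z')): buffer="zdzthzh" (len 7), cursors c1@1 c2@3 c3@6, authorship 1.2..3.
After op 4 (insert('v')): buffer="zvdzvthzvh" (len 10), cursors c1@2 c2@5 c3@9, authorship 11.22..33.
After op 5 (add_cursor(0)): buffer="zvdzvthzvh" (len 10), cursors c4@0 c1@2 c2@5 c3@9, authorship 11.22..33.
After op 6 (insert('x')): buffer="xzvxdzvxthzvxh" (len 14), cursors c4@1 c1@4 c2@8 c3@13, authorship 4111.222..333.

Answer: xzvxdzvxthzvxh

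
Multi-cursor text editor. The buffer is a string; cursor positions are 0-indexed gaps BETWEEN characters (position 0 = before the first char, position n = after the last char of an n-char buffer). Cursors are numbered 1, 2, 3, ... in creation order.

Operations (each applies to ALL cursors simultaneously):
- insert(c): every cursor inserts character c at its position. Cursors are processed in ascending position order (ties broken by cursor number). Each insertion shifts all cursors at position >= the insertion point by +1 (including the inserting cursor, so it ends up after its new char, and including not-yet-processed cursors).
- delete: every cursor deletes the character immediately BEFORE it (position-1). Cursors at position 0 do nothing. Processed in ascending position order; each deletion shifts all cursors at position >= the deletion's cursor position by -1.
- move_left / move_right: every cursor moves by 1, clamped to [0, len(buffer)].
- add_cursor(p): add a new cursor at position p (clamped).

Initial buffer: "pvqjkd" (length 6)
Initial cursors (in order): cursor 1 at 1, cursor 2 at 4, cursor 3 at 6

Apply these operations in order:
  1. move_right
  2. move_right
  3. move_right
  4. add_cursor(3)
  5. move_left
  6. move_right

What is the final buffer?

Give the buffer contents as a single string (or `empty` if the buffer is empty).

Answer: pvqjkd

Derivation:
After op 1 (move_right): buffer="pvqjkd" (len 6), cursors c1@2 c2@5 c3@6, authorship ......
After op 2 (move_right): buffer="pvqjkd" (len 6), cursors c1@3 c2@6 c3@6, authorship ......
After op 3 (move_right): buffer="pvqjkd" (len 6), cursors c1@4 c2@6 c3@6, authorship ......
After op 4 (add_cursor(3)): buffer="pvqjkd" (len 6), cursors c4@3 c1@4 c2@6 c3@6, authorship ......
After op 5 (move_left): buffer="pvqjkd" (len 6), cursors c4@2 c1@3 c2@5 c3@5, authorship ......
After op 6 (move_right): buffer="pvqjkd" (len 6), cursors c4@3 c1@4 c2@6 c3@6, authorship ......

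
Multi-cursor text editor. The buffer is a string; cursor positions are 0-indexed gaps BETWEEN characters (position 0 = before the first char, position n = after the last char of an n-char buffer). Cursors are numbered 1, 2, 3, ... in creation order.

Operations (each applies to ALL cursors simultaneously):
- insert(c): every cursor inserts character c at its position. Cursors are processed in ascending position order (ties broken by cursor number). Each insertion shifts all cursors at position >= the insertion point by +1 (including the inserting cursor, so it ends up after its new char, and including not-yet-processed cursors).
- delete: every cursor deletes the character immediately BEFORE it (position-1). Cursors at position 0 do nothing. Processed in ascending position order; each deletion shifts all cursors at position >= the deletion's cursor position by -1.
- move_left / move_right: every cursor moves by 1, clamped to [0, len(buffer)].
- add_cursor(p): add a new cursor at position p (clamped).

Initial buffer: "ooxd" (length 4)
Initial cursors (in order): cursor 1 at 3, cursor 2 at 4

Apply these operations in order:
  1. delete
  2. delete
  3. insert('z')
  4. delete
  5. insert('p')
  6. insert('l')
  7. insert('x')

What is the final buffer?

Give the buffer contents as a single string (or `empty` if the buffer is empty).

After op 1 (delete): buffer="oo" (len 2), cursors c1@2 c2@2, authorship ..
After op 2 (delete): buffer="" (len 0), cursors c1@0 c2@0, authorship 
After op 3 (insert('z')): buffer="zz" (len 2), cursors c1@2 c2@2, authorship 12
After op 4 (delete): buffer="" (len 0), cursors c1@0 c2@0, authorship 
After op 5 (insert('p')): buffer="pp" (len 2), cursors c1@2 c2@2, authorship 12
After op 6 (insert('l')): buffer="ppll" (len 4), cursors c1@4 c2@4, authorship 1212
After op 7 (insert('x')): buffer="ppllxx" (len 6), cursors c1@6 c2@6, authorship 121212

Answer: ppllxx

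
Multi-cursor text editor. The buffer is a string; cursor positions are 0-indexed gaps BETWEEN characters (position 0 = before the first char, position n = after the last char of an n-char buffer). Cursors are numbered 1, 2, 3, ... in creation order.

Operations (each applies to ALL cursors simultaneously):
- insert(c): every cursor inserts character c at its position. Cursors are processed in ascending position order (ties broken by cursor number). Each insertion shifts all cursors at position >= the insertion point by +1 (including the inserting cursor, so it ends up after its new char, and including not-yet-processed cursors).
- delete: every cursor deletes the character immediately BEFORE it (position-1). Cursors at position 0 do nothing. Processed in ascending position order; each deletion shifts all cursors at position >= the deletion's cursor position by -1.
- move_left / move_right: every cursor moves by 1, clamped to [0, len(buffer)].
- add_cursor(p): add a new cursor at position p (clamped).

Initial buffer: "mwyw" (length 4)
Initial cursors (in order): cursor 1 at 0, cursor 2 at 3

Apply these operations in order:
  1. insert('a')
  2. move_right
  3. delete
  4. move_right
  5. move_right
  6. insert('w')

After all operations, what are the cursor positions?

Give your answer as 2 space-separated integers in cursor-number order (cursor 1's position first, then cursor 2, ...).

After op 1 (insert('a')): buffer="amwyaw" (len 6), cursors c1@1 c2@5, authorship 1...2.
After op 2 (move_right): buffer="amwyaw" (len 6), cursors c1@2 c2@6, authorship 1...2.
After op 3 (delete): buffer="awya" (len 4), cursors c1@1 c2@4, authorship 1..2
After op 4 (move_right): buffer="awya" (len 4), cursors c1@2 c2@4, authorship 1..2
After op 5 (move_right): buffer="awya" (len 4), cursors c1@3 c2@4, authorship 1..2
After op 6 (insert('w')): buffer="awywaw" (len 6), cursors c1@4 c2@6, authorship 1..122

Answer: 4 6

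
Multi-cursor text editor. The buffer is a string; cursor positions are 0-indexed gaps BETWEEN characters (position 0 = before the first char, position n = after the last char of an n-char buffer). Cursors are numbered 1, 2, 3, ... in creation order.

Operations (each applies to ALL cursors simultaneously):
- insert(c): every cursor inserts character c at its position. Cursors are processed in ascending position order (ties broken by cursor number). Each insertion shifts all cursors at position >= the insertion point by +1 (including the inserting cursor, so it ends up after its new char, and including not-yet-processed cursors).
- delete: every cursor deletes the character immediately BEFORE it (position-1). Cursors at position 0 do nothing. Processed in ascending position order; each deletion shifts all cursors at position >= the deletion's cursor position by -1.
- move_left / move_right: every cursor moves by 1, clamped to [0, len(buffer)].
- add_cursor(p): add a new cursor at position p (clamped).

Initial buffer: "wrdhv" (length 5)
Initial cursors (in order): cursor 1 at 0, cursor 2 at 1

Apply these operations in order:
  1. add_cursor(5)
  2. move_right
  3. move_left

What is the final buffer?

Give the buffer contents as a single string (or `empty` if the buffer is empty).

After op 1 (add_cursor(5)): buffer="wrdhv" (len 5), cursors c1@0 c2@1 c3@5, authorship .....
After op 2 (move_right): buffer="wrdhv" (len 5), cursors c1@1 c2@2 c3@5, authorship .....
After op 3 (move_left): buffer="wrdhv" (len 5), cursors c1@0 c2@1 c3@4, authorship .....

Answer: wrdhv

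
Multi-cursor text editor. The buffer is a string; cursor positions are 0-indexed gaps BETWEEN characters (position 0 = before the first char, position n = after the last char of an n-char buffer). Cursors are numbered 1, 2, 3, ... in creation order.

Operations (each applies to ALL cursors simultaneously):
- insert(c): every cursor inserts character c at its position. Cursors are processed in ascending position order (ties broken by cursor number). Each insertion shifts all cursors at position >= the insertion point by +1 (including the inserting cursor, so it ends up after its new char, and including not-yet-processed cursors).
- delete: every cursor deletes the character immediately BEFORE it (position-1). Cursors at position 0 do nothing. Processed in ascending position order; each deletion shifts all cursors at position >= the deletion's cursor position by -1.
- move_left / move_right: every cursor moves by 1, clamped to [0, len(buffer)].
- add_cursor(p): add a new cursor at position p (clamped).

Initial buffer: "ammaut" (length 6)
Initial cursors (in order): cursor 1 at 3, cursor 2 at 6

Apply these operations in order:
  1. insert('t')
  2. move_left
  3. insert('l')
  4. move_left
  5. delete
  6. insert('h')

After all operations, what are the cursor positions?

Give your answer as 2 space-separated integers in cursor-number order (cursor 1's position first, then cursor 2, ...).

After op 1 (insert('t')): buffer="ammtautt" (len 8), cursors c1@4 c2@8, authorship ...1...2
After op 2 (move_left): buffer="ammtautt" (len 8), cursors c1@3 c2@7, authorship ...1...2
After op 3 (insert('l')): buffer="ammltautlt" (len 10), cursors c1@4 c2@9, authorship ...11...22
After op 4 (move_left): buffer="ammltautlt" (len 10), cursors c1@3 c2@8, authorship ...11...22
After op 5 (delete): buffer="amltault" (len 8), cursors c1@2 c2@6, authorship ..11..22
After op 6 (insert('h')): buffer="amhltauhlt" (len 10), cursors c1@3 c2@8, authorship ..111..222

Answer: 3 8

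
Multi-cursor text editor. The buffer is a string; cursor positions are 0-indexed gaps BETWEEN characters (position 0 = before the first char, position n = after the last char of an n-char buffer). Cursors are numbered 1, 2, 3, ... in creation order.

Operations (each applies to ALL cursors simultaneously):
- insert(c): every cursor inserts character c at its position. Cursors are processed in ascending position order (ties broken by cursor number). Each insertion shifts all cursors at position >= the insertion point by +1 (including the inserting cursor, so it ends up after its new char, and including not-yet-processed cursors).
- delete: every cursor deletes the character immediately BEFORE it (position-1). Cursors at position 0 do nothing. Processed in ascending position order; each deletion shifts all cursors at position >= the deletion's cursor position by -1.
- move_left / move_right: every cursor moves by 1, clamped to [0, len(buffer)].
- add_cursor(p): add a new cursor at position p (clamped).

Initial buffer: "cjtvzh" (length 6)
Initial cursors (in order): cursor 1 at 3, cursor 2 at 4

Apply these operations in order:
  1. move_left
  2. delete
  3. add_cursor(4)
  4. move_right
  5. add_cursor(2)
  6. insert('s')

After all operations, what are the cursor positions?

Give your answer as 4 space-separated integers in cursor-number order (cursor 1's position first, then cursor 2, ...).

After op 1 (move_left): buffer="cjtvzh" (len 6), cursors c1@2 c2@3, authorship ......
After op 2 (delete): buffer="cvzh" (len 4), cursors c1@1 c2@1, authorship ....
After op 3 (add_cursor(4)): buffer="cvzh" (len 4), cursors c1@1 c2@1 c3@4, authorship ....
After op 4 (move_right): buffer="cvzh" (len 4), cursors c1@2 c2@2 c3@4, authorship ....
After op 5 (add_cursor(2)): buffer="cvzh" (len 4), cursors c1@2 c2@2 c4@2 c3@4, authorship ....
After op 6 (insert('s')): buffer="cvssszhs" (len 8), cursors c1@5 c2@5 c4@5 c3@8, authorship ..124..3

Answer: 5 5 8 5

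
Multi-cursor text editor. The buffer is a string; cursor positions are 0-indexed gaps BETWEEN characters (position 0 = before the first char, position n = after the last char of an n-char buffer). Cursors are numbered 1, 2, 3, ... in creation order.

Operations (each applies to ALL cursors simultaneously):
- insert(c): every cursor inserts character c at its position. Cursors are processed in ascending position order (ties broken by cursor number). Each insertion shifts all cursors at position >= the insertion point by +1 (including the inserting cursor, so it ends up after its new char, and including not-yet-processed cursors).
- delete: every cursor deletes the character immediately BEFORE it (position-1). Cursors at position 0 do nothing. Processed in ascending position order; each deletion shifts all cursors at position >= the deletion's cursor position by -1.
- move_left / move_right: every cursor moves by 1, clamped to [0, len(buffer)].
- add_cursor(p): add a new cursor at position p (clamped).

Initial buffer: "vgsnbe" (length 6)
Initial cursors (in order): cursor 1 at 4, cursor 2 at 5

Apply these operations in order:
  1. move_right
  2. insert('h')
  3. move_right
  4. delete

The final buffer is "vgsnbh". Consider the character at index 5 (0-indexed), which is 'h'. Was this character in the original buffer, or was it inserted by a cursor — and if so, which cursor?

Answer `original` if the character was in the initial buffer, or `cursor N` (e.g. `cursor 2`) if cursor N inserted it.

After op 1 (move_right): buffer="vgsnbe" (len 6), cursors c1@5 c2@6, authorship ......
After op 2 (insert('h')): buffer="vgsnbheh" (len 8), cursors c1@6 c2@8, authorship .....1.2
After op 3 (move_right): buffer="vgsnbheh" (len 8), cursors c1@7 c2@8, authorship .....1.2
After op 4 (delete): buffer="vgsnbh" (len 6), cursors c1@6 c2@6, authorship .....1
Authorship (.=original, N=cursor N): . . . . . 1
Index 5: author = 1

Answer: cursor 1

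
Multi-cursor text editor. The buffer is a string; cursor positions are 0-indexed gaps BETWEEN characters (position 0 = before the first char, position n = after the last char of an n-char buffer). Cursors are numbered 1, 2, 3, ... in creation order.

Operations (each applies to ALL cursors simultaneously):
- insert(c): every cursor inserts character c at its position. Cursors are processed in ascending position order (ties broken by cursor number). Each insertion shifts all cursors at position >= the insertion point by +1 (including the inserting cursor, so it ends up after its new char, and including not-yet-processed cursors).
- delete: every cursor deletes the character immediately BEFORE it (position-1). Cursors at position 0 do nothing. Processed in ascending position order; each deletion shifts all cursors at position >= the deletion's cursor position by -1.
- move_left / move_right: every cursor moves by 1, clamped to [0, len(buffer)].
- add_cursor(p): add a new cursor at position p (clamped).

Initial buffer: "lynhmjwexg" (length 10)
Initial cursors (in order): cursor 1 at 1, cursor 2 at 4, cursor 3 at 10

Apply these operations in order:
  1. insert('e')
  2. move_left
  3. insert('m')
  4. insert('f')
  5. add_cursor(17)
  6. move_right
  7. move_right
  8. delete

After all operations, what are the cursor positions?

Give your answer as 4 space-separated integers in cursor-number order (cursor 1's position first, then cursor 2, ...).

Answer: 4 9 15 15

Derivation:
After op 1 (insert('e')): buffer="leynhemjwexge" (len 13), cursors c1@2 c2@6 c3@13, authorship .1...2......3
After op 2 (move_left): buffer="leynhemjwexge" (len 13), cursors c1@1 c2@5 c3@12, authorship .1...2......3
After op 3 (insert('m')): buffer="lmeynhmemjwexgme" (len 16), cursors c1@2 c2@7 c3@15, authorship .11...22......33
After op 4 (insert('f')): buffer="lmfeynhmfemjwexgmfe" (len 19), cursors c1@3 c2@9 c3@18, authorship .111...222......333
After op 5 (add_cursor(17)): buffer="lmfeynhmfemjwexgmfe" (len 19), cursors c1@3 c2@9 c4@17 c3@18, authorship .111...222......333
After op 6 (move_right): buffer="lmfeynhmfemjwexgmfe" (len 19), cursors c1@4 c2@10 c4@18 c3@19, authorship .111...222......333
After op 7 (move_right): buffer="lmfeynhmfemjwexgmfe" (len 19), cursors c1@5 c2@11 c3@19 c4@19, authorship .111...222......333
After op 8 (delete): buffer="lmfenhmfejwexgm" (len 15), cursors c1@4 c2@9 c3@15 c4@15, authorship .111..222.....3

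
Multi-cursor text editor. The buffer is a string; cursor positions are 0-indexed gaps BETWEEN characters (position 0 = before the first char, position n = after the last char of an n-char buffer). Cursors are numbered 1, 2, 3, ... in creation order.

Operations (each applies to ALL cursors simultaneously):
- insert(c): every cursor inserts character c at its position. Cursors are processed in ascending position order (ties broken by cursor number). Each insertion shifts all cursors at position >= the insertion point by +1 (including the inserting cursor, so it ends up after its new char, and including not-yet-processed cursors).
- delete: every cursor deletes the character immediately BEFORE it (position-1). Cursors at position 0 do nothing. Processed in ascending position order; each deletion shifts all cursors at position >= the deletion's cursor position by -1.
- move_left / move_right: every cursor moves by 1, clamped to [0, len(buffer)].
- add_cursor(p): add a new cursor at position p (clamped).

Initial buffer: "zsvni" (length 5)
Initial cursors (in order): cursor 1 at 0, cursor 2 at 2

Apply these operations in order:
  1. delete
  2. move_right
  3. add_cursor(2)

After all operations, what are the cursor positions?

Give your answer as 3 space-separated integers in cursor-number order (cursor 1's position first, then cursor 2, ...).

Answer: 1 2 2

Derivation:
After op 1 (delete): buffer="zvni" (len 4), cursors c1@0 c2@1, authorship ....
After op 2 (move_right): buffer="zvni" (len 4), cursors c1@1 c2@2, authorship ....
After op 3 (add_cursor(2)): buffer="zvni" (len 4), cursors c1@1 c2@2 c3@2, authorship ....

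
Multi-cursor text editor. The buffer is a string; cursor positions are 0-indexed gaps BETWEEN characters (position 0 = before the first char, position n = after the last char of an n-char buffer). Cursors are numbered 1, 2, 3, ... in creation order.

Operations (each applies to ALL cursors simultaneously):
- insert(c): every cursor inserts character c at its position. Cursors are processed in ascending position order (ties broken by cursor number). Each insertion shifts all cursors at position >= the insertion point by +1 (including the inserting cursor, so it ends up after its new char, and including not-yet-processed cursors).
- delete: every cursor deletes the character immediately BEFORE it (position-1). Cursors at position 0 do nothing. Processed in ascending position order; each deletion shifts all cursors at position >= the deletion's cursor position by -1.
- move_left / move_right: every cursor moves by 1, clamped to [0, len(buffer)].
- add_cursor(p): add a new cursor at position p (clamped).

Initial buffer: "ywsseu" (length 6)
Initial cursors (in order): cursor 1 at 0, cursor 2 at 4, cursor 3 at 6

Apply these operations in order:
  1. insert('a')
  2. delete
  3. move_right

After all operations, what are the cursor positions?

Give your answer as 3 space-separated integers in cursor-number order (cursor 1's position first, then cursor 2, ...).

Answer: 1 5 6

Derivation:
After op 1 (insert('a')): buffer="aywssaeua" (len 9), cursors c1@1 c2@6 c3@9, authorship 1....2..3
After op 2 (delete): buffer="ywsseu" (len 6), cursors c1@0 c2@4 c3@6, authorship ......
After op 3 (move_right): buffer="ywsseu" (len 6), cursors c1@1 c2@5 c3@6, authorship ......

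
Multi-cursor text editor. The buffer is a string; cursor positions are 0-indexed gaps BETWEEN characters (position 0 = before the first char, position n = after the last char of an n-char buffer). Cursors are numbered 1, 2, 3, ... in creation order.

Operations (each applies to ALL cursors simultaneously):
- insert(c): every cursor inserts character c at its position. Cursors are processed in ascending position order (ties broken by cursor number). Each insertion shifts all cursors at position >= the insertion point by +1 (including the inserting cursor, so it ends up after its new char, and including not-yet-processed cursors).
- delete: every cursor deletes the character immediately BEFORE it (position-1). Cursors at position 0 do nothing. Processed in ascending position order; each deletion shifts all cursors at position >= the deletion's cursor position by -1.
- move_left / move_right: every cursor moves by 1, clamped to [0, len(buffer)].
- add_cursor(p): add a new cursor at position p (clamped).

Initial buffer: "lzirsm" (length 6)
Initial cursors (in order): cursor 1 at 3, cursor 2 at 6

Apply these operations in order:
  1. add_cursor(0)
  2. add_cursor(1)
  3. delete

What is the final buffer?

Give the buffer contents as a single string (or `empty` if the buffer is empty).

Answer: zrs

Derivation:
After op 1 (add_cursor(0)): buffer="lzirsm" (len 6), cursors c3@0 c1@3 c2@6, authorship ......
After op 2 (add_cursor(1)): buffer="lzirsm" (len 6), cursors c3@0 c4@1 c1@3 c2@6, authorship ......
After op 3 (delete): buffer="zrs" (len 3), cursors c3@0 c4@0 c1@1 c2@3, authorship ...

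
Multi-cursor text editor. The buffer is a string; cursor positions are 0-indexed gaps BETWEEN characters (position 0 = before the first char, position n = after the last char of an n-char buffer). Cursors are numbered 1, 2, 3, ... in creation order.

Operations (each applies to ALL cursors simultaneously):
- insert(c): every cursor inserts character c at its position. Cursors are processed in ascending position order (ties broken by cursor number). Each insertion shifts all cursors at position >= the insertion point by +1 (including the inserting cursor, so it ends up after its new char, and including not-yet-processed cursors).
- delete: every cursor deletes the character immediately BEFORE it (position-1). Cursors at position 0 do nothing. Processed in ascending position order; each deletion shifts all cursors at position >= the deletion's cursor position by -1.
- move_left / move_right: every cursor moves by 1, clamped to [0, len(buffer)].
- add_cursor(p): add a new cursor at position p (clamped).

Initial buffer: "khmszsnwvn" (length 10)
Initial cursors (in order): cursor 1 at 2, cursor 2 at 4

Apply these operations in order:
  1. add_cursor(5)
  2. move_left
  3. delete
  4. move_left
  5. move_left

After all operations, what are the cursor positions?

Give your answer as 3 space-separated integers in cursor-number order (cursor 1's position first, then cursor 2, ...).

Answer: 0 0 0

Derivation:
After op 1 (add_cursor(5)): buffer="khmszsnwvn" (len 10), cursors c1@2 c2@4 c3@5, authorship ..........
After op 2 (move_left): buffer="khmszsnwvn" (len 10), cursors c1@1 c2@3 c3@4, authorship ..........
After op 3 (delete): buffer="hzsnwvn" (len 7), cursors c1@0 c2@1 c3@1, authorship .......
After op 4 (move_left): buffer="hzsnwvn" (len 7), cursors c1@0 c2@0 c3@0, authorship .......
After op 5 (move_left): buffer="hzsnwvn" (len 7), cursors c1@0 c2@0 c3@0, authorship .......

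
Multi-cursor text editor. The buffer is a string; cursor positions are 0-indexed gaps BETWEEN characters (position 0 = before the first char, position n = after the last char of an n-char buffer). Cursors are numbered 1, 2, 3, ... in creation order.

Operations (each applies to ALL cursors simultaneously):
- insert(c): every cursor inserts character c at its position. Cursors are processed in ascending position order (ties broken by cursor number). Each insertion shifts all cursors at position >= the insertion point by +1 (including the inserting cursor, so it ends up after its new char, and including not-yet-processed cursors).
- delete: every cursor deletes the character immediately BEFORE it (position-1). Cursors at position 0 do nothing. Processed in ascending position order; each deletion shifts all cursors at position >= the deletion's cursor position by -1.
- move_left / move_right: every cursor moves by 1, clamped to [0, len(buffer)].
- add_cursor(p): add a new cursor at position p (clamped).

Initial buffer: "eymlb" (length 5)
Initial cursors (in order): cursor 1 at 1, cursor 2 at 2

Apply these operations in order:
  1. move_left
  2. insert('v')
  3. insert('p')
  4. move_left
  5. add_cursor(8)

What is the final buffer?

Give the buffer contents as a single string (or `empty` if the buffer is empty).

Answer: vpevpymlb

Derivation:
After op 1 (move_left): buffer="eymlb" (len 5), cursors c1@0 c2@1, authorship .....
After op 2 (insert('v')): buffer="vevymlb" (len 7), cursors c1@1 c2@3, authorship 1.2....
After op 3 (insert('p')): buffer="vpevpymlb" (len 9), cursors c1@2 c2@5, authorship 11.22....
After op 4 (move_left): buffer="vpevpymlb" (len 9), cursors c1@1 c2@4, authorship 11.22....
After op 5 (add_cursor(8)): buffer="vpevpymlb" (len 9), cursors c1@1 c2@4 c3@8, authorship 11.22....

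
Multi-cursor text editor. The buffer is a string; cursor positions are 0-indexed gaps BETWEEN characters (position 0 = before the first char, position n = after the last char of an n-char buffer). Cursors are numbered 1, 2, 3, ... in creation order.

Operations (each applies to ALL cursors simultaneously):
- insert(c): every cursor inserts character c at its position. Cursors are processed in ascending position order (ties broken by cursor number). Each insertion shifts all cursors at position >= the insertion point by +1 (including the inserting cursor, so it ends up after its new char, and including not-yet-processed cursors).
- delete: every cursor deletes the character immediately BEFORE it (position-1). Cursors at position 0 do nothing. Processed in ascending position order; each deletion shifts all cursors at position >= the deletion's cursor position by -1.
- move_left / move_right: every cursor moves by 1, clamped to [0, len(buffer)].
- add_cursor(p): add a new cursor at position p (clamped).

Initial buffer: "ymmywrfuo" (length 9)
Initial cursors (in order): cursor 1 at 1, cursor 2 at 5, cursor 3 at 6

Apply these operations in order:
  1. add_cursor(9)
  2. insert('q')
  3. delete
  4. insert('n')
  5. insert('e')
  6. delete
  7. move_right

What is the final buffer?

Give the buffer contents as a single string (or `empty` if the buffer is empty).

Answer: ynmmywnrnfuon

Derivation:
After op 1 (add_cursor(9)): buffer="ymmywrfuo" (len 9), cursors c1@1 c2@5 c3@6 c4@9, authorship .........
After op 2 (insert('q')): buffer="yqmmywqrqfuoq" (len 13), cursors c1@2 c2@7 c3@9 c4@13, authorship .1....2.3...4
After op 3 (delete): buffer="ymmywrfuo" (len 9), cursors c1@1 c2@5 c3@6 c4@9, authorship .........
After op 4 (insert('n')): buffer="ynmmywnrnfuon" (len 13), cursors c1@2 c2@7 c3@9 c4@13, authorship .1....2.3...4
After op 5 (insert('e')): buffer="ynemmywnernefuone" (len 17), cursors c1@3 c2@9 c3@12 c4@17, authorship .11....22.33...44
After op 6 (delete): buffer="ynmmywnrnfuon" (len 13), cursors c1@2 c2@7 c3@9 c4@13, authorship .1....2.3...4
After op 7 (move_right): buffer="ynmmywnrnfuon" (len 13), cursors c1@3 c2@8 c3@10 c4@13, authorship .1....2.3...4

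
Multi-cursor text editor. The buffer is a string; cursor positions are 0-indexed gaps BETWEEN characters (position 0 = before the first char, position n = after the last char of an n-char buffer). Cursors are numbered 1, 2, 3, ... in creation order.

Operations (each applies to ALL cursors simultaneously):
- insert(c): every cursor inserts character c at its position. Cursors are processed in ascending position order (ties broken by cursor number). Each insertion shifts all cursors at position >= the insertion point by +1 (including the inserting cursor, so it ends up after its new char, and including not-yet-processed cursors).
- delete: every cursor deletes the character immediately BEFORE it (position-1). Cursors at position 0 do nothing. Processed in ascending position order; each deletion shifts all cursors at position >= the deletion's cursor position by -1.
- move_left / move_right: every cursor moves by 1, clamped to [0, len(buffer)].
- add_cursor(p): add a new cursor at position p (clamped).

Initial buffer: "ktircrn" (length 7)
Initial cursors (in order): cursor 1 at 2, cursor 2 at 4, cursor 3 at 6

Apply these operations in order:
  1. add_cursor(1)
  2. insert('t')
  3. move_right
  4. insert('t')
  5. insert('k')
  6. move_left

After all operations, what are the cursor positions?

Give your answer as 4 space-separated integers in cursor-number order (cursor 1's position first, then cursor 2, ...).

After op 1 (add_cursor(1)): buffer="ktircrn" (len 7), cursors c4@1 c1@2 c2@4 c3@6, authorship .......
After op 2 (insert('t')): buffer="ktttirtcrtn" (len 11), cursors c4@2 c1@4 c2@7 c3@10, authorship .4.1..2..3.
After op 3 (move_right): buffer="ktttirtcrtn" (len 11), cursors c4@3 c1@5 c2@8 c3@11, authorship .4.1..2..3.
After op 4 (insert('t')): buffer="kttttitrtctrtnt" (len 15), cursors c4@4 c1@7 c2@11 c3@15, authorship .4.41.1.2.2.3.3
After op 5 (insert('k')): buffer="ktttktitkrtctkrtntk" (len 19), cursors c4@5 c1@9 c2@14 c3@19, authorship .4.441.11.2.22.3.33
After op 6 (move_left): buffer="ktttktitkrtctkrtntk" (len 19), cursors c4@4 c1@8 c2@13 c3@18, authorship .4.441.11.2.22.3.33

Answer: 8 13 18 4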